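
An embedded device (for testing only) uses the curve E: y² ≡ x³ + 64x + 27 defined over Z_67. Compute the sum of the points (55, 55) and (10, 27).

(23, 20)

(55, 55) + (10, 27). λ = (27 - 55)/(10 - 55) ≡ 39/22 mod 67. 22⁻¹ ≡ 64 (mod 67), so λ ≡ 17.
  x = λ² - 55 - 10 = 289 - 65 ≡ 23; y = λ·(55 - 23) - 55 ≡ 20. → (23, 20)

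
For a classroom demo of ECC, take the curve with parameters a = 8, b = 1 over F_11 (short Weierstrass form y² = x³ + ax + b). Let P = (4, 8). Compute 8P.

Double-and-add on 8 = (1000)₂. Start with P = (4, 8) for the leading 1-bit.
double: tangent at (4, 8): λ = (3·4² + 8)/(2·8) ≡ 1/5. 5⁻¹ ≡ 9 (mod 11), so λ ≡ 1·9 ≡ 9.
  x = λ² - 4 - 4 = 81 - 8 ≡ 7; y = λ·(4 - 7) - 8 ≡ 9. → (7, 9)
double: tangent at (7, 9): λ = (3·7² + 8)/(2·9) ≡ 1/7. 7⁻¹ ≡ 8 (mod 11), so λ ≡ 1·8 ≡ 8.
  x = λ² - 7 - 7 = 64 - 14 ≡ 6; y = λ·(7 - 6) - 9 ≡ 10. → (6, 10)
double: tangent at (6, 10): λ = (3·6² + 8)/(2·10) ≡ 6/9. 9⁻¹ ≡ 5 (mod 11), so λ ≡ 6·5 ≡ 8.
  x = λ² - 6 - 6 = 64 - 12 ≡ 8; y = λ·(6 - 8) - 10 ≡ 7. → (8, 7)

(8, 7)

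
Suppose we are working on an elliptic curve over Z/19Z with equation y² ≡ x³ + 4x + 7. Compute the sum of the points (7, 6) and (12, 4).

(7, 6) + (12, 4). λ = (4 - 6)/(12 - 7) ≡ 17/5 mod 19. 5⁻¹ ≡ 4 (mod 19), so λ ≡ 11.
  x = λ² - 7 - 12 = 121 - 19 ≡ 7; y = λ·(7 - 7) - 6 ≡ 13. → (7, 13)

(7, 13)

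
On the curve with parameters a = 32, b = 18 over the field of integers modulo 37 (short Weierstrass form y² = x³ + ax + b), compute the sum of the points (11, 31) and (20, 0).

(27, 20)

(11, 31) + (20, 0). λ = (0 - 31)/(20 - 11) ≡ 6/9 mod 37. 9⁻¹ ≡ 33 (mod 37), so λ ≡ 13.
  x = λ² - 11 - 20 = 169 - 31 ≡ 27; y = λ·(11 - 27) - 31 ≡ 20. → (27, 20)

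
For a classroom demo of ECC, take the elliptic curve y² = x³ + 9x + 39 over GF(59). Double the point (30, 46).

tangent at (30, 46): λ = (3·30² + 9)/(2·46) ≡ 54/33. 33⁻¹ ≡ 34 (mod 59), so λ ≡ 54·34 ≡ 7.
  x = λ² - 30 - 30 = 49 - 60 ≡ 48; y = λ·(30 - 48) - 46 ≡ 5. → (48, 5)

(48, 5)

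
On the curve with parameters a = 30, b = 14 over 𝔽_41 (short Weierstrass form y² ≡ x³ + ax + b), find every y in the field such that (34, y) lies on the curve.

x³ + 30x + 14 = 40338 ≡ 35 (mod 41).
35 is a non-residue mod 41; no y exists.

none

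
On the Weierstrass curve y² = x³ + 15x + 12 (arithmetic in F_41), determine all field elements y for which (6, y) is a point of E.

20, 21

x³ + 15x + 12 = 318 ≡ 31 (mod 41).
Square roots of 31 mod 41: 20 and 21 (since 20² = 400 ≡ 31).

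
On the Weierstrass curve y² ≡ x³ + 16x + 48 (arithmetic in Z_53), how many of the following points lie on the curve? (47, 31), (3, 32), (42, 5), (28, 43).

(47, 31): 31² ≡ 7, rhs ≡ 1 → off.
(3, 32): 32² ≡ 17, rhs ≡ 17 → on.
(42, 5): 5² ≡ 25, rhs ≡ 25 → on.
(28, 43): 43² ≡ 47, rhs ≡ 29 → off.

2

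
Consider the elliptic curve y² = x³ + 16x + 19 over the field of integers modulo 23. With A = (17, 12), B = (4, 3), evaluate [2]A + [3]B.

(4, 3)

First 2A:
Repeated addition: build up to 2A.
2A: tangent at (17, 12): λ = (3·17² + 16)/(2·12) ≡ 9/1. 1⁻¹ ≡ 1 (mod 23) since 1·1 = 1 ≡ 1, so λ ≡ 9·1 ≡ 9.
  x = λ² - 17 - 17 = 81 - 34 ≡ 1; y = λ·(17 - 1) - 12 ≡ 17. → (1, 17)
2A = (1, 17).
Next 3B:
Repeated addition: build up to 3B.
2B: tangent at (4, 3): λ = (3·4² + 16)/(2·3) ≡ 18/6. 6⁻¹ ≡ 4 (mod 23) since 6·4 = 24 ≡ 1, so λ ≡ 18·4 ≡ 3.
  x = λ² - 4 - 4 = 9 - 8 ≡ 1; y = λ·(4 - 1) - 3 ≡ 6. → (1, 6)
3B: (1, 6) + (4, 3). λ = (3 - 6)/(4 - 1) ≡ 20/3 mod 23. 3⁻¹ ≡ 8 (mod 23) since 3·8 = 24 ≡ 1, so λ ≡ 22.
  x = λ² - 1 - 4 = 484 - 5 ≡ 19; y = λ·(1 - 19) - 6 ≡ 12. → (19, 12)
3B = (19, 12).
Finally 2A + 3B:
(1, 17) + (19, 12). λ = (12 - 17)/(19 - 1) ≡ 18/18 mod 23. 18⁻¹ ≡ 9 (mod 23), so λ ≡ 1.
  x = λ² - 1 - 19 = 1 - 20 ≡ 4; y = λ·(1 - 4) - 17 ≡ 3. → (4, 3)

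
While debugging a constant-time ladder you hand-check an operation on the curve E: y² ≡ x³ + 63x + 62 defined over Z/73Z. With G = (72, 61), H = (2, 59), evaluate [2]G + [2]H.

First 2G:
Repeated addition: build up to 2G.
2G: tangent at (72, 61): λ = (3·72² + 63)/(2·61) ≡ 66/49. 49⁻¹ ≡ 3 (mod 73), so λ ≡ 66·3 ≡ 52.
  x = λ² - 72 - 72 = 2704 - 144 ≡ 5; y = λ·(72 - 5) - 61 ≡ 65. → (5, 65)
2G = (5, 65).
Next 2H:
Repeated addition: build up to 2H.
2H: tangent at (2, 59): λ = (3·2² + 63)/(2·59) ≡ 2/45. 45⁻¹ ≡ 13 (mod 73), so λ ≡ 2·13 ≡ 26.
  x = λ² - 2 - 2 = 676 - 4 ≡ 15; y = λ·(2 - 15) - 59 ≡ 41. → (15, 41)
2H = (15, 41).
Finally 2G + 2H:
(5, 65) + (15, 41). λ = (41 - 65)/(15 - 5) ≡ 49/10 mod 73. 10⁻¹ ≡ 22 (mod 73), so λ ≡ 56.
  x = λ² - 5 - 15 = 3136 - 20 ≡ 50; y = λ·(5 - 50) - 65 ≡ 43. → (50, 43)

(50, 43)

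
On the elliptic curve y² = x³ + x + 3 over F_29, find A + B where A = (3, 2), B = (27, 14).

(3, 2) + (27, 14). λ = (14 - 2)/(27 - 3) ≡ 12/24 mod 29. 24⁻¹ ≡ 23 (mod 29), so λ ≡ 15.
  x = λ² - 3 - 27 = 225 - 30 ≡ 21; y = λ·(3 - 21) - 2 ≡ 18. → (21, 18)

(21, 18)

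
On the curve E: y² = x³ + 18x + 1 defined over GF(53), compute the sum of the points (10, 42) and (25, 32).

(10, 42) + (25, 32). λ = (32 - 42)/(25 - 10) ≡ 43/15 mod 53. 15⁻¹ ≡ 46 (mod 53), so λ ≡ 17.
  x = λ² - 10 - 25 = 289 - 35 ≡ 42; y = λ·(10 - 42) - 42 ≡ 50. → (42, 50)

(42, 50)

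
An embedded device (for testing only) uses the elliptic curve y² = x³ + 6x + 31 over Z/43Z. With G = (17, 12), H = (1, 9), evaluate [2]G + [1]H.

First 2G:
Repeated addition: build up to 2G.
2G: tangent at (17, 12): λ = (3·17² + 6)/(2·12) ≡ 13/24. 24⁻¹ ≡ 9 (mod 43), so λ ≡ 13·9 ≡ 31.
  x = λ² - 17 - 17 = 961 - 34 ≡ 24; y = λ·(17 - 24) - 12 ≡ 29. → (24, 29)
2G = (24, 29).
Finally 2G + H:
(24, 29) + (1, 9). λ = (9 - 29)/(1 - 24) ≡ 23/20 mod 43. 20⁻¹ ≡ 28 (mod 43), so λ ≡ 42.
  x = λ² - 24 - 1 = 1764 - 25 ≡ 19; y = λ·(24 - 19) - 29 ≡ 9. → (19, 9)

(19, 9)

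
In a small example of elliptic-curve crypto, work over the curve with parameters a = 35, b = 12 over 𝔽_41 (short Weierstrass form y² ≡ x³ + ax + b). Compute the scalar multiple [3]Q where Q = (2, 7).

Repeated addition: build up to 3Q.
2Q: tangent at (2, 7): λ = (3·2² + 35)/(2·7) ≡ 6/14. 14⁻¹ ≡ 3 (mod 41), so λ ≡ 6·3 ≡ 18.
  x = λ² - 2 - 2 = 324 - 4 ≡ 33; y = λ·(2 - 33) - 7 ≡ 9. → (33, 9)
3Q: (33, 9) + (2, 7). λ = (7 - 9)/(2 - 33) ≡ 39/10 mod 41. 10⁻¹ ≡ 37 (mod 41), so λ ≡ 8.
  x = λ² - 33 - 2 = 64 - 35 ≡ 29; y = λ·(33 - 29) - 9 ≡ 23. → (29, 23)

(29, 23)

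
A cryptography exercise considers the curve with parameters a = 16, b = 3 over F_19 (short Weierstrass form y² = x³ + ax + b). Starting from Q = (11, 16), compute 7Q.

Double-and-add on 7 = (111)₂. Start with Q = (11, 16) for the leading 1-bit.
double: tangent at (11, 16): λ = (3·11² + 16)/(2·16) ≡ 18/13. 13⁻¹ ≡ 3 (mod 19) since 13·3 = 39 ≡ 1, so λ ≡ 18·3 ≡ 16.
  x = λ² - 11 - 11 = 256 - 22 ≡ 6; y = λ·(11 - 6) - 16 ≡ 7. → (6, 7)
add Q: (6, 7) + (11, 16). λ = (16 - 7)/(11 - 6) ≡ 9/5 mod 19. 5⁻¹ ≡ 4 (mod 19) since 5·4 = 20 ≡ 1, so λ ≡ 17.
  x = λ² - 6 - 11 = 289 - 17 ≡ 6; y = λ·(6 - 6) - 7 ≡ 12. → (6, 12)
double: tangent at (6, 12): λ = (3·6² + 16)/(2·12) ≡ 10/5. 5⁻¹ ≡ 4 (mod 19), so λ ≡ 10·4 ≡ 2.
  x = λ² - 6 - 6 = 4 - 12 ≡ 11; y = λ·(6 - 11) - 12 ≡ 16. → (11, 16)
add Q: tangent at (11, 16): λ = (3·11² + 16)/(2·16) ≡ 18/13. 13⁻¹ ≡ 3 (mod 19) since 13·3 = 39 ≡ 1, so λ ≡ 18·3 ≡ 16.
  x = λ² - 11 - 11 = 256 - 22 ≡ 6; y = λ·(11 - 6) - 16 ≡ 7. → (6, 7)

(6, 7)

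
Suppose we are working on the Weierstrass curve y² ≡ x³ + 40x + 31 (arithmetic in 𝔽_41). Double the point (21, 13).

tangent at (21, 13): λ = (3·21² + 40)/(2·13) ≡ 10/26. 26⁻¹ ≡ 30 (mod 41), so λ ≡ 10·30 ≡ 13.
  x = λ² - 21 - 21 = 169 - 42 ≡ 4; y = λ·(21 - 4) - 13 ≡ 3. → (4, 3)

(4, 3)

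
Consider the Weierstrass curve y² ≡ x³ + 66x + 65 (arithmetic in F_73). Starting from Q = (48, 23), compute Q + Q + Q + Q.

(67, 57)

Double-and-add on 4 = (100)₂. Start with Q = (48, 23) for the leading 1-bit.
double: tangent at (48, 23): λ = (3·48² + 66)/(2·23) ≡ 43/46. 46⁻¹ ≡ 27 (mod 73), so λ ≡ 43·27 ≡ 66.
  x = λ² - 48 - 48 = 4356 - 96 ≡ 26; y = λ·(48 - 26) - 23 ≡ 42. → (26, 42)
double: tangent at (26, 42): λ = (3·26² + 66)/(2·42) ≡ 50/11. 11⁻¹ ≡ 20 (mod 73) since 11·20 = 220 ≡ 1, so λ ≡ 50·20 ≡ 51.
  x = λ² - 26 - 26 = 2601 - 52 ≡ 67; y = λ·(26 - 67) - 42 ≡ 57. → (67, 57)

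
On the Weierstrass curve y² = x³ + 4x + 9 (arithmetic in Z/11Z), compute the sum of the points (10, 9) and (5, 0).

(10, 9) + (5, 0). λ = (0 - 9)/(5 - 10) ≡ 2/6 mod 11. 6⁻¹ ≡ 2 (mod 11), so λ ≡ 4.
  x = λ² - 10 - 5 = 16 - 15 ≡ 1; y = λ·(10 - 1) - 9 ≡ 5. → (1, 5)

(1, 5)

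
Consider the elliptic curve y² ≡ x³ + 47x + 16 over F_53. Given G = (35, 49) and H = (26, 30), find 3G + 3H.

First 3G:
Repeated addition: build up to 3G.
2G: tangent at (35, 49): λ = (3·35² + 47)/(2·49) ≡ 12/45. 45⁻¹ ≡ 33 (mod 53), so λ ≡ 12·33 ≡ 25.
  x = λ² - 35 - 35 = 625 - 70 ≡ 25; y = λ·(35 - 25) - 49 ≡ 42. → (25, 42)
3G: (25, 42) + (35, 49). λ = (49 - 42)/(35 - 25) ≡ 7/10 mod 53. 10⁻¹ ≡ 16 (mod 53) since 10·16 = 160 ≡ 1, so λ ≡ 6.
  x = λ² - 25 - 35 = 36 - 60 ≡ 29; y = λ·(25 - 29) - 42 ≡ 40. → (29, 40)
3G = (29, 40).
Next 3H:
Repeated addition: build up to 3H.
2H: tangent at (26, 30): λ = (3·26² + 47)/(2·30) ≡ 8/7. 7⁻¹ ≡ 38 (mod 53) since 7·38 = 266 ≡ 1, so λ ≡ 8·38 ≡ 39.
  x = λ² - 26 - 26 = 1521 - 52 ≡ 38; y = λ·(26 - 38) - 30 ≡ 32. → (38, 32)
3H: (38, 32) + (26, 30). λ = (30 - 32)/(26 - 38) ≡ 51/41 mod 53. 41⁻¹ ≡ 22 (mod 53) since 41·22 = 902 ≡ 1, so λ ≡ 9.
  x = λ² - 38 - 26 = 81 - 64 ≡ 17; y = λ·(38 - 17) - 32 ≡ 51. → (17, 51)
3H = (17, 51).
Finally 3G + 3H:
(29, 40) + (17, 51). λ = (51 - 40)/(17 - 29) ≡ 11/41 mod 53. 41⁻¹ ≡ 22 (mod 53) since 41·22 = 902 ≡ 1, so λ ≡ 30.
  x = λ² - 29 - 17 = 900 - 46 ≡ 6; y = λ·(29 - 6) - 40 ≡ 14. → (6, 14)

(6, 14)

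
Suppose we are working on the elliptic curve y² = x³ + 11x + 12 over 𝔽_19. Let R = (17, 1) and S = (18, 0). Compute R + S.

(17, 1) + (18, 0). λ = (0 - 1)/(18 - 17) ≡ 18/1 mod 19. 1⁻¹ ≡ 1 (mod 19) since 1·1 = 1 ≡ 1, so λ ≡ 18.
  x = λ² - 17 - 18 = 324 - 35 ≡ 4; y = λ·(17 - 4) - 1 ≡ 5. → (4, 5)

(4, 5)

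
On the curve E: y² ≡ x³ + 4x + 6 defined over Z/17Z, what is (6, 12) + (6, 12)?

tangent at (6, 12): λ = (3·6² + 4)/(2·12) ≡ 10/7. 7⁻¹ ≡ 5 (mod 17), so λ ≡ 10·5 ≡ 16.
  x = λ² - 6 - 6 = 256 - 12 ≡ 6; y = λ·(6 - 6) - 12 ≡ 5. → (6, 5)

(6, 5)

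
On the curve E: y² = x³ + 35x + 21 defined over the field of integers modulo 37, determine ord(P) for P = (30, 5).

2P: tangent at (30, 5): λ = (3·30² + 35)/(2·5) ≡ 34/10. 10⁻¹ ≡ 26 (mod 37) since 10·26 = 260 ≡ 1, so λ ≡ 34·26 ≡ 33.
  x = λ² - 30 - 30 = 1089 - 60 ≡ 30; y = λ·(30 - 30) - 5 ≡ 32. → (30, 32)
3P: (30, 32) + (30, 5): same x and y₁ ≡ -y₂, so the sum is 𝒪.
3P = 𝒪, so the order is 3.

3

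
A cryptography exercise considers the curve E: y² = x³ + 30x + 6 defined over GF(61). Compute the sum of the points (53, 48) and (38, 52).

(53, 48) + (38, 52). λ = (52 - 48)/(38 - 53) ≡ 4/46 mod 61. 46⁻¹ ≡ 4 (mod 61), so λ ≡ 16.
  x = λ² - 53 - 38 = 256 - 91 ≡ 43; y = λ·(53 - 43) - 48 ≡ 51. → (43, 51)

(43, 51)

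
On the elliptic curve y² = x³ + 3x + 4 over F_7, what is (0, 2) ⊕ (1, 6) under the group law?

(1, 1)

(0, 2) + (1, 6). λ = (6 - 2)/(1 - 0) ≡ 4/1 mod 7. 1⁻¹ ≡ 1 (mod 7), so λ ≡ 4.
  x = λ² - 0 - 1 = 16 - 1 ≡ 1; y = λ·(0 - 1) - 2 ≡ 1. → (1, 1)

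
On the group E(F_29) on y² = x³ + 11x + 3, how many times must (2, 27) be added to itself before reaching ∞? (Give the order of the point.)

5

2P: tangent at (2, 27): λ = (3·2² + 11)/(2·27) ≡ 23/25. 25⁻¹ ≡ 7 (mod 29), so λ ≡ 23·7 ≡ 16.
  x = λ² - 2 - 2 = 256 - 4 ≡ 20; y = λ·(2 - 20) - 27 ≡ 4. → (20, 4)
3P: (20, 4) + (2, 27). λ = (27 - 4)/(2 - 20) ≡ 23/11 mod 29. 11⁻¹ ≡ 8 (mod 29) since 11·8 = 88 ≡ 1, so λ ≡ 10.
  x = λ² - 20 - 2 = 100 - 22 ≡ 20; y = λ·(20 - 20) - 4 ≡ 25. → (20, 25)
4P: (20, 25) + (2, 27). λ = (27 - 25)/(2 - 20) ≡ 2/11 mod 29. 11⁻¹ ≡ 8 (mod 29), so λ ≡ 16.
  x = λ² - 20 - 2 = 256 - 22 ≡ 2; y = λ·(20 - 2) - 25 ≡ 2. → (2, 2)
5P: (2, 2) + (2, 27): same x and y₁ ≡ -y₂, so the sum is ∞.
5P = ∞, so the order is 5.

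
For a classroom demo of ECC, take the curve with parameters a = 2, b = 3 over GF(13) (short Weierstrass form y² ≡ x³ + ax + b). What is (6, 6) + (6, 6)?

tangent at (6, 6): λ = (3·6² + 2)/(2·6) ≡ 6/12. 12⁻¹ ≡ 12 (mod 13), so λ ≡ 6·12 ≡ 7.
  x = λ² - 6 - 6 = 49 - 12 ≡ 11; y = λ·(6 - 11) - 6 ≡ 11. → (11, 11)

(11, 11)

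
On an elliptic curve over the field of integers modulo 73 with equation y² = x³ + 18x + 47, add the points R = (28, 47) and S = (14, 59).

(66, 69)

(28, 47) + (14, 59). λ = (59 - 47)/(14 - 28) ≡ 12/59 mod 73. 59⁻¹ ≡ 26 (mod 73) since 59·26 = 1534 ≡ 1, so λ ≡ 20.
  x = λ² - 28 - 14 = 400 - 42 ≡ 66; y = λ·(28 - 66) - 47 ≡ 69. → (66, 69)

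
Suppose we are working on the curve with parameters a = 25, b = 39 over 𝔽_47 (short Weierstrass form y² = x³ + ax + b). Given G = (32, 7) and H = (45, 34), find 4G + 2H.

(28, 15)

First 4G:
Repeated addition: build up to 4G.
2G: tangent at (32, 7): λ = (3·32² + 25)/(2·7) ≡ 42/14. 14⁻¹ ≡ 37 (mod 47) since 14·37 = 518 ≡ 1, so λ ≡ 42·37 ≡ 3.
  x = λ² - 32 - 32 = 9 - 64 ≡ 39; y = λ·(32 - 39) - 7 ≡ 19. → (39, 19)
3G: (39, 19) + (32, 7). λ = (7 - 19)/(32 - 39) ≡ 35/40 mod 47. 40⁻¹ ≡ 20 (mod 47), so λ ≡ 42.
  x = λ² - 39 - 32 = 1764 - 71 ≡ 1; y = λ·(39 - 1) - 19 ≡ 26. → (1, 26)
4G: (1, 26) + (32, 7). λ = (7 - 26)/(32 - 1) ≡ 28/31 mod 47. 31⁻¹ ≡ 44 (mod 47) since 31·44 = 1364 ≡ 1, so λ ≡ 10.
  x = λ² - 1 - 32 = 100 - 33 ≡ 20; y = λ·(1 - 20) - 26 ≡ 19. → (20, 19)
4G = (20, 19).
Next 2H:
Repeated addition: build up to 2H.
2H: tangent at (45, 34): λ = (3·45² + 25)/(2·34) ≡ 37/21. 21⁻¹ ≡ 9 (mod 47) since 21·9 = 189 ≡ 1, so λ ≡ 37·9 ≡ 4.
  x = λ² - 45 - 45 = 16 - 90 ≡ 20; y = λ·(45 - 20) - 34 ≡ 19. → (20, 19)
2H = (20, 19).
Finally 4G + 2H:
tangent at (20, 19): λ = (3·20² + 25)/(2·19) ≡ 3/38. 38⁻¹ ≡ 26 (mod 47), so λ ≡ 3·26 ≡ 31.
  x = λ² - 20 - 20 = 961 - 40 ≡ 28; y = λ·(20 - 28) - 19 ≡ 15. → (28, 15)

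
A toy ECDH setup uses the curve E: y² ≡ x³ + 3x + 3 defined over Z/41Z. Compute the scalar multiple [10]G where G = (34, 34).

Repeated addition: build up to 10G.
2G: tangent at (34, 34): λ = (3·34² + 3)/(2·34) ≡ 27/27. 27⁻¹ ≡ 38 (mod 41), so λ ≡ 27·38 ≡ 1.
  x = λ² - 34 - 34 = 1 - 68 ≡ 15; y = λ·(34 - 15) - 34 ≡ 26. → (15, 26)
3G: (15, 26) + (34, 34). λ = (34 - 26)/(34 - 15) ≡ 8/19 mod 41. 19⁻¹ ≡ 13 (mod 41) since 19·13 = 247 ≡ 1, so λ ≡ 22.
  x = λ² - 15 - 34 = 484 - 49 ≡ 25; y = λ·(15 - 25) - 26 ≡ 0. → (25, 0)
4G: (25, 0) + (34, 34). λ = (34 - 0)/(34 - 25) ≡ 34/9 mod 41. 9⁻¹ ≡ 32 (mod 41) since 9·32 = 288 ≡ 1, so λ ≡ 22.
  x = λ² - 25 - 34 = 484 - 59 ≡ 15; y = λ·(25 - 15) - 0 ≡ 15. → (15, 15)
5G: (15, 15) + (34, 34). λ = (34 - 15)/(34 - 15) ≡ 19/19 mod 41. 19⁻¹ ≡ 13 (mod 41) since 19·13 = 247 ≡ 1, so λ ≡ 1.
  x = λ² - 15 - 34 = 1 - 49 ≡ 34; y = λ·(15 - 34) - 15 ≡ 7. → (34, 7)
6G: (34, 7) + (34, 34): same x and y₁ ≡ -y₂, so the sum is 𝒪.
7G: 𝒪 + (34, 34) = (34, 34) (identity).
8G: tangent at (34, 34): λ = (3·34² + 3)/(2·34) ≡ 27/27. 27⁻¹ ≡ 38 (mod 41), so λ ≡ 27·38 ≡ 1.
  x = λ² - 34 - 34 = 1 - 68 ≡ 15; y = λ·(34 - 15) - 34 ≡ 26. → (15, 26)
9G: (15, 26) + (34, 34). λ = (34 - 26)/(34 - 15) ≡ 8/19 mod 41. 19⁻¹ ≡ 13 (mod 41), so λ ≡ 22.
  x = λ² - 15 - 34 = 484 - 49 ≡ 25; y = λ·(15 - 25) - 26 ≡ 0. → (25, 0)
10G: (25, 0) + (34, 34). λ = (34 - 0)/(34 - 25) ≡ 34/9 mod 41. 9⁻¹ ≡ 32 (mod 41), so λ ≡ 22.
  x = λ² - 25 - 34 = 484 - 59 ≡ 15; y = λ·(25 - 15) - 0 ≡ 15. → (15, 15)

(15, 15)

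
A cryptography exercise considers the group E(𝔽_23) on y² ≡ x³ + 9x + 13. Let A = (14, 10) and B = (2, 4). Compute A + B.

(14, 10) + (2, 4). λ = (4 - 10)/(2 - 14) ≡ 17/11 mod 23. 11⁻¹ ≡ 21 (mod 23), so λ ≡ 12.
  x = λ² - 14 - 2 = 144 - 16 ≡ 13; y = λ·(14 - 13) - 10 ≡ 2. → (13, 2)

(13, 2)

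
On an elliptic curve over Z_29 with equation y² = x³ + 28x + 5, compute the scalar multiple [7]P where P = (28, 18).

(28, 18)

Double-and-add on 7 = (111)₂. Start with P = (28, 18) for the leading 1-bit.
double: tangent at (28, 18): λ = (3·28² + 28)/(2·18) ≡ 2/7. 7⁻¹ ≡ 25 (mod 29), so λ ≡ 2·25 ≡ 21.
  x = λ² - 28 - 28 = 441 - 56 ≡ 8; y = λ·(28 - 8) - 18 ≡ 25. → (8, 25)
add P: (8, 25) + (28, 18). λ = (18 - 25)/(28 - 8) ≡ 22/20 mod 29. 20⁻¹ ≡ 16 (mod 29) since 20·16 = 320 ≡ 1, so λ ≡ 4.
  x = λ² - 8 - 28 = 16 - 36 ≡ 9; y = λ·(8 - 9) - 25 ≡ 0. → (9, 0)
double: (9, 0) + (9, 0): same x and y₁ ≡ -y₂, so the sum is ∞.
add P: ∞ + (28, 18) = (28, 18) (identity).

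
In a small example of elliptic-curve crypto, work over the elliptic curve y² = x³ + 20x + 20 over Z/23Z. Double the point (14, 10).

(1, 8)

tangent at (14, 10): λ = (3·14² + 20)/(2·10) ≡ 10/20. 20⁻¹ ≡ 15 (mod 23) since 20·15 = 300 ≡ 1, so λ ≡ 10·15 ≡ 12.
  x = λ² - 14 - 14 = 144 - 28 ≡ 1; y = λ·(14 - 1) - 10 ≡ 8. → (1, 8)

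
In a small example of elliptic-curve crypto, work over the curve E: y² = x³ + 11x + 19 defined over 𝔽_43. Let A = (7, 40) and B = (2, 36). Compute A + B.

(7, 40) + (2, 36). λ = (36 - 40)/(2 - 7) ≡ 39/38 mod 43. 38⁻¹ ≡ 17 (mod 43) since 38·17 = 646 ≡ 1, so λ ≡ 18.
  x = λ² - 7 - 2 = 324 - 9 ≡ 14; y = λ·(7 - 14) - 40 ≡ 6. → (14, 6)

(14, 6)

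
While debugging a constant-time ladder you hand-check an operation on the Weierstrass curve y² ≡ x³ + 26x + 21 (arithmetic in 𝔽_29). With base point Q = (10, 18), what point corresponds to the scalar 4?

(10, 18)

Repeated addition: build up to 4Q.
2Q: tangent at (10, 18): λ = (3·10² + 26)/(2·18) ≡ 7/7. 7⁻¹ ≡ 25 (mod 29) since 7·25 = 175 ≡ 1, so λ ≡ 7·25 ≡ 1.
  x = λ² - 10 - 10 = 1 - 20 ≡ 10; y = λ·(10 - 10) - 18 ≡ 11. → (10, 11)
3Q: (10, 11) + (10, 18): same x and y₁ ≡ -y₂, so the sum is ∞.
4Q: ∞ + (10, 18) = (10, 18) (identity).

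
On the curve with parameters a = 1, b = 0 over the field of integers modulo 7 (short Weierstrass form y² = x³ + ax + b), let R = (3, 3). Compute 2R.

tangent at (3, 3): λ = (3·3² + 1)/(2·3) ≡ 0/6. 6⁻¹ ≡ 6 (mod 7) since 6·6 = 36 ≡ 1, so λ ≡ 0·6 ≡ 0.
  x = λ² - 3 - 3 = 0 - 6 ≡ 1; y = λ·(3 - 1) - 3 ≡ 4. → (1, 4)

(1, 4)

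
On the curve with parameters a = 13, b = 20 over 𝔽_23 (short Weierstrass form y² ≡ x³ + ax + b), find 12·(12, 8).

(5, 7)

Write P = (12, 8).
Double-and-add on 12 = (1100)₂. Start with P = (12, 8) for the leading 1-bit.
double: tangent at (12, 8): λ = (3·12² + 13)/(2·8) ≡ 8/16. 16⁻¹ ≡ 13 (mod 23), so λ ≡ 8·13 ≡ 12.
  x = λ² - 12 - 12 = 144 - 24 ≡ 5; y = λ·(12 - 5) - 8 ≡ 7. → (5, 7)
add P: (5, 7) + (12, 8). λ = (8 - 7)/(12 - 5) ≡ 1/7 mod 23. 7⁻¹ ≡ 10 (mod 23), so λ ≡ 10.
  x = λ² - 5 - 12 = 100 - 17 ≡ 14; y = λ·(5 - 14) - 7 ≡ 18. → (14, 18)
double: tangent at (14, 18): λ = (3·14² + 13)/(2·18) ≡ 3/13. 13⁻¹ ≡ 16 (mod 23) since 13·16 = 208 ≡ 1, so λ ≡ 3·16 ≡ 2.
  x = λ² - 14 - 14 = 4 - 28 ≡ 22; y = λ·(14 - 22) - 18 ≡ 12. → (22, 12)
double: tangent at (22, 12): λ = (3·22² + 13)/(2·12) ≡ 16/1. 1⁻¹ ≡ 1 (mod 23), so λ ≡ 16·1 ≡ 16.
  x = λ² - 22 - 22 = 256 - 44 ≡ 5; y = λ·(22 - 5) - 12 ≡ 7. → (5, 7)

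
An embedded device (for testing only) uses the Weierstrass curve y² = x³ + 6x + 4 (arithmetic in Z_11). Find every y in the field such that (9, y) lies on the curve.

none

x³ + 6x + 4 = 787 ≡ 6 (mod 11).
6 is a non-residue mod 11; no y exists.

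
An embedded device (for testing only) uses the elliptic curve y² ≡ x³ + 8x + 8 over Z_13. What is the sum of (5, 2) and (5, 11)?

The two points share x = 5 and their y-coordinates satisfy 2 + 11 ≡ 0 (mod 13), so they are inverses. Their sum is ∞.

O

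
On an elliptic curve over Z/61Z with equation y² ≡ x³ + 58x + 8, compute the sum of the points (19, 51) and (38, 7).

(56, 9)

(19, 51) + (38, 7). λ = (7 - 51)/(38 - 19) ≡ 17/19 mod 61. 19⁻¹ ≡ 45 (mod 61), so λ ≡ 33.
  x = λ² - 19 - 38 = 1089 - 57 ≡ 56; y = λ·(19 - 56) - 51 ≡ 9. → (56, 9)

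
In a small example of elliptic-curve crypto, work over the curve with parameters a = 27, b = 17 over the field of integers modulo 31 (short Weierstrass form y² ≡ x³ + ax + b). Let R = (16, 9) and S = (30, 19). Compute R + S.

(26, 6)

(16, 9) + (30, 19). λ = (19 - 9)/(30 - 16) ≡ 10/14 mod 31. 14⁻¹ ≡ 20 (mod 31) since 14·20 = 280 ≡ 1, so λ ≡ 14.
  x = λ² - 16 - 30 = 196 - 46 ≡ 26; y = λ·(16 - 26) - 9 ≡ 6. → (26, 6)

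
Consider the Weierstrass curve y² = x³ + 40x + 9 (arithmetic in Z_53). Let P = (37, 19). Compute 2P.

(45, 48)

tangent at (37, 19): λ = (3·37² + 40)/(2·19) ≡ 13/38. 38⁻¹ ≡ 7 (mod 53), so λ ≡ 13·7 ≡ 38.
  x = λ² - 37 - 37 = 1444 - 74 ≡ 45; y = λ·(37 - 45) - 19 ≡ 48. → (45, 48)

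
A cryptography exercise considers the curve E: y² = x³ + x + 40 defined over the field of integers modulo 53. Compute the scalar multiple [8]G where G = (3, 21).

(3, 21)

Double-and-add on 8 = (1000)₂. Start with G = (3, 21) for the leading 1-bit.
double: tangent at (3, 21): λ = (3·3² + 1)/(2·21) ≡ 28/42. 42⁻¹ ≡ 24 (mod 53), so λ ≡ 28·24 ≡ 36.
  x = λ² - 3 - 3 = 1296 - 6 ≡ 18; y = λ·(3 - 18) - 21 ≡ 22. → (18, 22)
double: tangent at (18, 22): λ = (3·18² + 1)/(2·22) ≡ 19/44. 44⁻¹ ≡ 47 (mod 53) since 44·47 = 2068 ≡ 1, so λ ≡ 19·47 ≡ 45.
  x = λ² - 18 - 18 = 2025 - 36 ≡ 28; y = λ·(18 - 28) - 22 ≡ 5. → (28, 5)
double: tangent at (28, 5): λ = (3·28² + 1)/(2·5) ≡ 21/10. 10⁻¹ ≡ 16 (mod 53), so λ ≡ 21·16 ≡ 18.
  x = λ² - 28 - 28 = 324 - 56 ≡ 3; y = λ·(28 - 3) - 5 ≡ 21. → (3, 21)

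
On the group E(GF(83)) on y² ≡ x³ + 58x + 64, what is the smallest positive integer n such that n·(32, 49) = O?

11

2P: tangent at (32, 49): λ = (3·32² + 58)/(2·49) ≡ 59/15. 15⁻¹ ≡ 72 (mod 83), so λ ≡ 59·72 ≡ 15.
  x = λ² - 32 - 32 = 225 - 64 ≡ 78; y = λ·(32 - 78) - 49 ≡ 8. → (78, 8)
3P: (78, 8) + (32, 49). λ = (49 - 8)/(32 - 78) ≡ 41/37 mod 83. 37⁻¹ ≡ 9 (mod 83), so λ ≡ 37.
  x = λ² - 78 - 32 = 1369 - 110 ≡ 14; y = λ·(78 - 14) - 8 ≡ 36. → (14, 36)
4P: (14, 36) + (32, 49). λ = (49 - 36)/(32 - 14) ≡ 13/18 mod 83. 18⁻¹ ≡ 60 (mod 83), so λ ≡ 33.
  x = λ² - 14 - 32 = 1089 - 46 ≡ 47; y = λ·(14 - 47) - 36 ≡ 37. → (47, 37)
5P: (47, 37) + (32, 49). λ = (49 - 37)/(32 - 47) ≡ 12/68 mod 83. 68⁻¹ ≡ 11 (mod 83), so λ ≡ 49.
  x = λ² - 47 - 32 = 2401 - 79 ≡ 81; y = λ·(47 - 81) - 37 ≡ 40. → (81, 40)
6P: (81, 40) + (32, 49). λ = (49 - 40)/(32 - 81) ≡ 9/34 mod 83. 34⁻¹ ≡ 22 (mod 83), so λ ≡ 32.
  x = λ² - 81 - 32 = 1024 - 113 ≡ 81; y = λ·(81 - 81) - 40 ≡ 43. → (81, 43)
7P: (81, 43) + (32, 49). λ = (49 - 43)/(32 - 81) ≡ 6/34 mod 83. 34⁻¹ ≡ 22 (mod 83) since 34·22 = 748 ≡ 1, so λ ≡ 49.
  x = λ² - 81 - 32 = 2401 - 113 ≡ 47; y = λ·(81 - 47) - 43 ≡ 46. → (47, 46)
8P: (47, 46) + (32, 49). λ = (49 - 46)/(32 - 47) ≡ 3/68 mod 83. 68⁻¹ ≡ 11 (mod 83), so λ ≡ 33.
  x = λ² - 47 - 32 = 1089 - 79 ≡ 14; y = λ·(47 - 14) - 46 ≡ 47. → (14, 47)
9P: (14, 47) + (32, 49). λ = (49 - 47)/(32 - 14) ≡ 2/18 mod 83. 18⁻¹ ≡ 60 (mod 83) since 18·60 = 1080 ≡ 1, so λ ≡ 37.
  x = λ² - 14 - 32 = 1369 - 46 ≡ 78; y = λ·(14 - 78) - 47 ≡ 75. → (78, 75)
10P: (78, 75) + (32, 49). λ = (49 - 75)/(32 - 78) ≡ 57/37 mod 83. 37⁻¹ ≡ 9 (mod 83) since 37·9 = 333 ≡ 1, so λ ≡ 15.
  x = λ² - 78 - 32 = 225 - 110 ≡ 32; y = λ·(78 - 32) - 75 ≡ 34. → (32, 34)
11P: (32, 34) + (32, 49): same x and y₁ ≡ -y₂, so the sum is O.
11P = O, so the order is 11.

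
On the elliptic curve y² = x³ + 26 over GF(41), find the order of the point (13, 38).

6

2P: tangent at (13, 38): λ = (3·13² + 0)/(2·38) ≡ 15/35. 35⁻¹ ≡ 34 (mod 41), so λ ≡ 15·34 ≡ 18.
  x = λ² - 13 - 13 = 324 - 26 ≡ 11; y = λ·(13 - 11) - 38 ≡ 39. → (11, 39)
3P: (11, 39) + (13, 38). λ = (38 - 39)/(13 - 11) ≡ 40/2 mod 41. 2⁻¹ ≡ 21 (mod 41), so λ ≡ 20.
  x = λ² - 11 - 13 = 400 - 24 ≡ 7; y = λ·(11 - 7) - 39 ≡ 0. → (7, 0)
4P: (7, 0) + (13, 38). λ = (38 - 0)/(13 - 7) ≡ 38/6 mod 41. 6⁻¹ ≡ 7 (mod 41) since 6·7 = 42 ≡ 1, so λ ≡ 20.
  x = λ² - 7 - 13 = 400 - 20 ≡ 11; y = λ·(7 - 11) - 0 ≡ 2. → (11, 2)
5P: (11, 2) + (13, 38). λ = (38 - 2)/(13 - 11) ≡ 36/2 mod 41. 2⁻¹ ≡ 21 (mod 41) since 2·21 = 42 ≡ 1, so λ ≡ 18.
  x = λ² - 11 - 13 = 324 - 24 ≡ 13; y = λ·(11 - 13) - 2 ≡ 3. → (13, 3)
6P: (13, 3) + (13, 38): same x and y₁ ≡ -y₂, so the sum is the point at infinity.
6P = the point at infinity, so the order is 6.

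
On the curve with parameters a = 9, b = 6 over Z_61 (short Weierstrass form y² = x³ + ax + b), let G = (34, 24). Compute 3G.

Repeated addition: build up to 3G.
2G: tangent at (34, 24): λ = (3·34² + 9)/(2·24) ≡ 0/48. 48⁻¹ ≡ 14 (mod 61), so λ ≡ 0·14 ≡ 0.
  x = λ² - 34 - 34 = 0 - 68 ≡ 54; y = λ·(34 - 54) - 24 ≡ 37. → (54, 37)
3G: (54, 37) + (34, 24). λ = (24 - 37)/(34 - 54) ≡ 48/41 mod 61. 41⁻¹ ≡ 3 (mod 61), so λ ≡ 22.
  x = λ² - 54 - 34 = 484 - 88 ≡ 30; y = λ·(54 - 30) - 37 ≡ 3. → (30, 3)

(30, 3)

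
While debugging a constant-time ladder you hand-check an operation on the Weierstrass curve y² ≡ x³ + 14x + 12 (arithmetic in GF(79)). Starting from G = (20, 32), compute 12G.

Repeated addition: build up to 12G.
2G: tangent at (20, 32): λ = (3·20² + 14)/(2·32) ≡ 29/64. 64⁻¹ ≡ 21 (mod 79), so λ ≡ 29·21 ≡ 56.
  x = λ² - 20 - 20 = 3136 - 40 ≡ 15; y = λ·(20 - 15) - 32 ≡ 11. → (15, 11)
3G: (15, 11) + (20, 32). λ = (32 - 11)/(20 - 15) ≡ 21/5 mod 79. 5⁻¹ ≡ 16 (mod 79), so λ ≡ 20.
  x = λ² - 15 - 20 = 400 - 35 ≡ 49; y = λ·(15 - 49) - 11 ≡ 20. → (49, 20)
4G: (49, 20) + (20, 32). λ = (32 - 20)/(20 - 49) ≡ 12/50 mod 79. 50⁻¹ ≡ 49 (mod 79) since 50·49 = 2450 ≡ 1, so λ ≡ 35.
  x = λ² - 49 - 20 = 1225 - 69 ≡ 50; y = λ·(49 - 50) - 20 ≡ 24. → (50, 24)
5G: (50, 24) + (20, 32). λ = (32 - 24)/(20 - 50) ≡ 8/49 mod 79. 49⁻¹ ≡ 50 (mod 79), so λ ≡ 5.
  x = λ² - 50 - 20 = 25 - 70 ≡ 34; y = λ·(50 - 34) - 24 ≡ 56. → (34, 56)
6G: (34, 56) + (20, 32). λ = (32 - 56)/(20 - 34) ≡ 55/65 mod 79. 65⁻¹ ≡ 62 (mod 79), so λ ≡ 13.
  x = λ² - 34 - 20 = 169 - 54 ≡ 36; y = λ·(34 - 36) - 56 ≡ 76. → (36, 76)
7G: (36, 76) + (20, 32). λ = (32 - 76)/(20 - 36) ≡ 35/63 mod 79. 63⁻¹ ≡ 74 (mod 79), so λ ≡ 62.
  x = λ² - 36 - 20 = 3844 - 56 ≡ 75; y = λ·(36 - 75) - 76 ≡ 34. → (75, 34)
8G: (75, 34) + (20, 32). λ = (32 - 34)/(20 - 75) ≡ 77/24 mod 79. 24⁻¹ ≡ 56 (mod 79), so λ ≡ 46.
  x = λ² - 75 - 20 = 2116 - 95 ≡ 46; y = λ·(75 - 46) - 34 ≡ 36. → (46, 36)
9G: (46, 36) + (20, 32). λ = (32 - 36)/(20 - 46) ≡ 75/53 mod 79. 53⁻¹ ≡ 3 (mod 79) since 53·3 = 159 ≡ 1, so λ ≡ 67.
  x = λ² - 46 - 20 = 4489 - 66 ≡ 78; y = λ·(46 - 78) - 36 ≡ 32. → (78, 32)
10G: (78, 32) + (20, 32). λ = (32 - 32)/(20 - 78) ≡ 0/21 mod 79. 21⁻¹ ≡ 64 (mod 79), so λ ≡ 0.
  x = λ² - 78 - 20 = 0 - 98 ≡ 60; y = λ·(78 - 60) - 32 ≡ 47. → (60, 47)
11G: (60, 47) + (20, 32). λ = (32 - 47)/(20 - 60) ≡ 64/39 mod 79. 39⁻¹ ≡ 77 (mod 79) since 39·77 = 3003 ≡ 1, so λ ≡ 30.
  x = λ² - 60 - 20 = 900 - 80 ≡ 30; y = λ·(60 - 30) - 47 ≡ 63. → (30, 63)
12G: (30, 63) + (20, 32). λ = (32 - 63)/(20 - 30) ≡ 48/69 mod 79. 69⁻¹ ≡ 71 (mod 79) since 69·71 = 4899 ≡ 1, so λ ≡ 11.
  x = λ² - 30 - 20 = 121 - 50 ≡ 71; y = λ·(30 - 71) - 63 ≡ 39. → (71, 39)

(71, 39)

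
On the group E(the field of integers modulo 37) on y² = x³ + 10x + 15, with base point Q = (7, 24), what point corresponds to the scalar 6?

(32, 5)

Double-and-add on 6 = (110)₂. Start with Q = (7, 24) for the leading 1-bit.
double: tangent at (7, 24): λ = (3·7² + 10)/(2·24) ≡ 9/11. 11⁻¹ ≡ 27 (mod 37) since 11·27 = 297 ≡ 1, so λ ≡ 9·27 ≡ 21.
  x = λ² - 7 - 7 = 441 - 14 ≡ 20; y = λ·(7 - 20) - 24 ≡ 36. → (20, 36)
add Q: (20, 36) + (7, 24). λ = (24 - 36)/(7 - 20) ≡ 25/24 mod 37. 24⁻¹ ≡ 17 (mod 37) since 24·17 = 408 ≡ 1, so λ ≡ 18.
  x = λ² - 20 - 7 = 324 - 27 ≡ 1; y = λ·(20 - 1) - 36 ≡ 10. → (1, 10)
double: tangent at (1, 10): λ = (3·1² + 10)/(2·10) ≡ 13/20. 20⁻¹ ≡ 13 (mod 37), so λ ≡ 13·13 ≡ 21.
  x = λ² - 1 - 1 = 441 - 2 ≡ 32; y = λ·(1 - 32) - 10 ≡ 5. → (32, 5)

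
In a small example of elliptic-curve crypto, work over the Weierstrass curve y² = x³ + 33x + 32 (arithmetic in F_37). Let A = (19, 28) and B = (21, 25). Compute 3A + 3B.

First 3A:
Repeated addition: build up to 3A.
2A: tangent at (19, 28): λ = (3·19² + 33)/(2·28) ≡ 6/19. 19⁻¹ ≡ 2 (mod 37) since 19·2 = 38 ≡ 1, so λ ≡ 6·2 ≡ 12.
  x = λ² - 19 - 19 = 144 - 38 ≡ 32; y = λ·(19 - 32) - 28 ≡ 1. → (32, 1)
3A: (32, 1) + (19, 28). λ = (28 - 1)/(19 - 32) ≡ 27/24 mod 37. 24⁻¹ ≡ 17 (mod 37), so λ ≡ 15.
  x = λ² - 32 - 19 = 225 - 51 ≡ 26; y = λ·(32 - 26) - 1 ≡ 15. → (26, 15)
3A = (26, 15).
Next 3B:
Repeated addition: build up to 3B.
2B: tangent at (21, 25): λ = (3·21² + 33)/(2·25) ≡ 24/13. 13⁻¹ ≡ 20 (mod 37), so λ ≡ 24·20 ≡ 36.
  x = λ² - 21 - 21 = 1296 - 42 ≡ 33; y = λ·(21 - 33) - 25 ≡ 24. → (33, 24)
3B: (33, 24) + (21, 25). λ = (25 - 24)/(21 - 33) ≡ 1/25 mod 37. 25⁻¹ ≡ 3 (mod 37) since 25·3 = 75 ≡ 1, so λ ≡ 3.
  x = λ² - 33 - 21 = 9 - 54 ≡ 29; y = λ·(33 - 29) - 24 ≡ 25. → (29, 25)
3B = (29, 25).
Finally 3A + 3B:
(26, 15) + (29, 25). λ = (25 - 15)/(29 - 26) ≡ 10/3 mod 37. 3⁻¹ ≡ 25 (mod 37), so λ ≡ 28.
  x = λ² - 26 - 29 = 784 - 55 ≡ 26; y = λ·(26 - 26) - 15 ≡ 22. → (26, 22)

(26, 22)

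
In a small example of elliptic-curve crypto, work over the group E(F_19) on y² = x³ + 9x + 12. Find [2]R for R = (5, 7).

tangent at (5, 7): λ = (3·5² + 9)/(2·7) ≡ 8/14. 14⁻¹ ≡ 15 (mod 19), so λ ≡ 8·15 ≡ 6.
  x = λ² - 5 - 5 = 36 - 10 ≡ 7; y = λ·(5 - 7) - 7 ≡ 0. → (7, 0)

(7, 0)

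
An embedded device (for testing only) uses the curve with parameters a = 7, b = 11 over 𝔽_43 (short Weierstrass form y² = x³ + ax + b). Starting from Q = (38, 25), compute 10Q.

Repeated addition: build up to 10Q.
2Q: tangent at (38, 25): λ = (3·38² + 7)/(2·25) ≡ 39/7. 7⁻¹ ≡ 37 (mod 43), so λ ≡ 39·37 ≡ 24.
  x = λ² - 38 - 38 = 576 - 76 ≡ 27; y = λ·(38 - 27) - 25 ≡ 24. → (27, 24)
3Q: (27, 24) + (38, 25). λ = (25 - 24)/(38 - 27) ≡ 1/11 mod 43. 11⁻¹ ≡ 4 (mod 43), so λ ≡ 4.
  x = λ² - 27 - 38 = 16 - 65 ≡ 37; y = λ·(27 - 37) - 24 ≡ 22. → (37, 22)
4Q: (37, 22) + (38, 25). λ = (25 - 22)/(38 - 37) ≡ 3/1 mod 43. 1⁻¹ ≡ 1 (mod 43), so λ ≡ 3.
  x = λ² - 37 - 38 = 9 - 75 ≡ 20; y = λ·(37 - 20) - 22 ≡ 29. → (20, 29)
5Q: (20, 29) + (38, 25). λ = (25 - 29)/(38 - 20) ≡ 39/18 mod 43. 18⁻¹ ≡ 12 (mod 43), so λ ≡ 38.
  x = λ² - 20 - 38 = 1444 - 58 ≡ 10; y = λ·(20 - 10) - 29 ≡ 7. → (10, 7)
6Q: (10, 7) + (38, 25). λ = (25 - 7)/(38 - 10) ≡ 18/28 mod 43. 28⁻¹ ≡ 20 (mod 43), so λ ≡ 16.
  x = λ² - 10 - 38 = 256 - 48 ≡ 36; y = λ·(10 - 36) - 7 ≡ 7. → (36, 7)
7Q: (36, 7) + (38, 25). λ = (25 - 7)/(38 - 36) ≡ 18/2 mod 43. 2⁻¹ ≡ 22 (mod 43), so λ ≡ 9.
  x = λ² - 36 - 38 = 81 - 74 ≡ 7; y = λ·(36 - 7) - 7 ≡ 39. → (7, 39)
8Q: (7, 39) + (38, 25). λ = (25 - 39)/(38 - 7) ≡ 29/31 mod 43. 31⁻¹ ≡ 25 (mod 43), so λ ≡ 37.
  x = λ² - 7 - 38 = 1369 - 45 ≡ 34; y = λ·(7 - 34) - 39 ≡ 37. → (34, 37)
9Q: (34, 37) + (38, 25). λ = (25 - 37)/(38 - 34) ≡ 31/4 mod 43. 4⁻¹ ≡ 11 (mod 43) since 4·11 = 44 ≡ 1, so λ ≡ 40.
  x = λ² - 34 - 38 = 1600 - 72 ≡ 23; y = λ·(34 - 23) - 37 ≡ 16. → (23, 16)
10Q: (23, 16) + (38, 25). λ = (25 - 16)/(38 - 23) ≡ 9/15 mod 43. 15⁻¹ ≡ 23 (mod 43) since 15·23 = 345 ≡ 1, so λ ≡ 35.
  x = λ² - 23 - 38 = 1225 - 61 ≡ 3; y = λ·(23 - 3) - 16 ≡ 39. → (3, 39)

(3, 39)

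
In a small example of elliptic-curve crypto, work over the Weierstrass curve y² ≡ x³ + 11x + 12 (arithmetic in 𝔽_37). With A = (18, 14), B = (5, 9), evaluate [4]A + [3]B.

First 4A:
Repeated addition: build up to 4A.
2A: tangent at (18, 14): λ = (3·18² + 11)/(2·14) ≡ 21/28. 28⁻¹ ≡ 4 (mod 37) since 28·4 = 112 ≡ 1, so λ ≡ 21·4 ≡ 10.
  x = λ² - 18 - 18 = 100 - 36 ≡ 27; y = λ·(18 - 27) - 14 ≡ 7. → (27, 7)
3A: (27, 7) + (18, 14). λ = (14 - 7)/(18 - 27) ≡ 7/28 mod 37. 28⁻¹ ≡ 4 (mod 37), so λ ≡ 28.
  x = λ² - 27 - 18 = 784 - 45 ≡ 36; y = λ·(27 - 36) - 7 ≡ 0. → (36, 0)
4A: (36, 0) + (18, 14). λ = (14 - 0)/(18 - 36) ≡ 14/19 mod 37. 19⁻¹ ≡ 2 (mod 37), so λ ≡ 28.
  x = λ² - 36 - 18 = 784 - 54 ≡ 27; y = λ·(36 - 27) - 0 ≡ 30. → (27, 30)
4A = (27, 30).
Next 3B:
Repeated addition: build up to 3B.
2B: tangent at (5, 9): λ = (3·5² + 11)/(2·9) ≡ 12/18. 18⁻¹ ≡ 35 (mod 37), so λ ≡ 12·35 ≡ 13.
  x = λ² - 5 - 5 = 169 - 10 ≡ 11; y = λ·(5 - 11) - 9 ≡ 24. → (11, 24)
3B: (11, 24) + (5, 9). λ = (9 - 24)/(5 - 11) ≡ 22/31 mod 37. 31⁻¹ ≡ 6 (mod 37) since 31·6 = 186 ≡ 1, so λ ≡ 21.
  x = λ² - 11 - 5 = 441 - 16 ≡ 18; y = λ·(11 - 18) - 24 ≡ 14. → (18, 14)
3B = (18, 14).
Finally 4A + 3B:
(27, 30) + (18, 14). λ = (14 - 30)/(18 - 27) ≡ 21/28 mod 37. 28⁻¹ ≡ 4 (mod 37), so λ ≡ 10.
  x = λ² - 27 - 18 = 100 - 45 ≡ 18; y = λ·(27 - 18) - 30 ≡ 23. → (18, 23)

(18, 23)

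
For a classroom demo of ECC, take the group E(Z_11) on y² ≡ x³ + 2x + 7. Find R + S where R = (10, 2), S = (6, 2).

(6, 9)

(10, 2) + (6, 2). λ = (2 - 2)/(6 - 10) ≡ 0/7 mod 11. 7⁻¹ ≡ 8 (mod 11), so λ ≡ 0.
  x = λ² - 10 - 6 = 0 - 16 ≡ 6; y = λ·(10 - 6) - 2 ≡ 9. → (6, 9)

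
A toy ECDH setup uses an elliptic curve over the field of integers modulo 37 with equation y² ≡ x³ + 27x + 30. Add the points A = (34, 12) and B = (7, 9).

(34, 12) + (7, 9). λ = (9 - 12)/(7 - 34) ≡ 34/10 mod 37. 10⁻¹ ≡ 26 (mod 37), so λ ≡ 33.
  x = λ² - 34 - 7 = 1089 - 41 ≡ 12; y = λ·(34 - 12) - 12 ≡ 11. → (12, 11)

(12, 11)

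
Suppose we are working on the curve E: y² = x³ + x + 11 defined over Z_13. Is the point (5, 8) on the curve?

y² = 8² ≡ 12; x³ + 1x + 11 = 141 ≡ 11 (mod 13). 12 ≠ 11.

no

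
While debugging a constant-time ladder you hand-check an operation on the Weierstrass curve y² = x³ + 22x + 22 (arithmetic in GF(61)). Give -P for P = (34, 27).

-(34, 27) = (34, -27 mod 61) = (34, 34).

(34, 34)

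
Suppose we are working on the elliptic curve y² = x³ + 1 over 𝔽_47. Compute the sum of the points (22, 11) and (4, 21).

(1, 40)

(22, 11) + (4, 21). λ = (21 - 11)/(4 - 22) ≡ 10/29 mod 47. 29⁻¹ ≡ 13 (mod 47) since 29·13 = 377 ≡ 1, so λ ≡ 36.
  x = λ² - 22 - 4 = 1296 - 26 ≡ 1; y = λ·(22 - 1) - 11 ≡ 40. → (1, 40)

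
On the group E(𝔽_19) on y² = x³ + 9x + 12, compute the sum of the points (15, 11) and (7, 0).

(15, 11) + (7, 0). λ = (0 - 11)/(7 - 15) ≡ 8/11 mod 19. 11⁻¹ ≡ 7 (mod 19) since 11·7 = 77 ≡ 1, so λ ≡ 18.
  x = λ² - 15 - 7 = 324 - 22 ≡ 17; y = λ·(15 - 17) - 11 ≡ 10. → (17, 10)

(17, 10)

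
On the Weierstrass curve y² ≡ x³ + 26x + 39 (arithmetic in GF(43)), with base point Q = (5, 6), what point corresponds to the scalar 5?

Repeated addition: build up to 5Q.
2Q: tangent at (5, 6): λ = (3·5² + 26)/(2·6) ≡ 15/12. 12⁻¹ ≡ 18 (mod 43), so λ ≡ 15·18 ≡ 12.
  x = λ² - 5 - 5 = 144 - 10 ≡ 5; y = λ·(5 - 5) - 6 ≡ 37. → (5, 37)
3Q: (5, 37) + (5, 6): same x and y₁ ≡ -y₂, so the sum is ∞.
4Q: ∞ + (5, 6) = (5, 6) (identity).
5Q: tangent at (5, 6): λ = (3·5² + 26)/(2·6) ≡ 15/12. 12⁻¹ ≡ 18 (mod 43), so λ ≡ 15·18 ≡ 12.
  x = λ² - 5 - 5 = 144 - 10 ≡ 5; y = λ·(5 - 5) - 6 ≡ 37. → (5, 37)

(5, 37)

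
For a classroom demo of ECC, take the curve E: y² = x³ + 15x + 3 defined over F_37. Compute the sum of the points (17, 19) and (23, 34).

(31, 20)

(17, 19) + (23, 34). λ = (34 - 19)/(23 - 17) ≡ 15/6 mod 37. 6⁻¹ ≡ 31 (mod 37), so λ ≡ 21.
  x = λ² - 17 - 23 = 441 - 40 ≡ 31; y = λ·(17 - 31) - 19 ≡ 20. → (31, 20)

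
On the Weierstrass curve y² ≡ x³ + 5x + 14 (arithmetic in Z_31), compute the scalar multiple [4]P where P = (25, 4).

Double-and-add on 4 = (100)₂. Start with P = (25, 4) for the leading 1-bit.
double: tangent at (25, 4): λ = (3·25² + 5)/(2·4) ≡ 20/8. 8⁻¹ ≡ 4 (mod 31) since 8·4 = 32 ≡ 1, so λ ≡ 20·4 ≡ 18.
  x = λ² - 25 - 25 = 324 - 50 ≡ 26; y = λ·(25 - 26) - 4 ≡ 9. → (26, 9)
double: tangent at (26, 9): λ = (3·26² + 5)/(2·9) ≡ 18/18. 18⁻¹ ≡ 19 (mod 31), so λ ≡ 18·19 ≡ 1.
  x = λ² - 26 - 26 = 1 - 52 ≡ 11; y = λ·(26 - 11) - 9 ≡ 6. → (11, 6)

(11, 6)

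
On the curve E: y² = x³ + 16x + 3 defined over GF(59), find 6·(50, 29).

(3, 45)

Write G = (50, 29).
Double-and-add on 6 = (110)₂. Start with G = (50, 29) for the leading 1-bit.
double: tangent at (50, 29): λ = (3·50² + 16)/(2·29) ≡ 23/58. 58⁻¹ ≡ 58 (mod 59), so λ ≡ 23·58 ≡ 36.
  x = λ² - 50 - 50 = 1296 - 100 ≡ 16; y = λ·(50 - 16) - 29 ≡ 15. → (16, 15)
add G: (16, 15) + (50, 29). λ = (29 - 15)/(50 - 16) ≡ 14/34 mod 59. 34⁻¹ ≡ 33 (mod 59) since 34·33 = 1122 ≡ 1, so λ ≡ 49.
  x = λ² - 16 - 50 = 2401 - 66 ≡ 34; y = λ·(16 - 34) - 15 ≡ 47. → (34, 47)
double: tangent at (34, 47): λ = (3·34² + 16)/(2·47) ≡ 3/35. 35⁻¹ ≡ 27 (mod 59), so λ ≡ 3·27 ≡ 22.
  x = λ² - 34 - 34 = 484 - 68 ≡ 3; y = λ·(34 - 3) - 47 ≡ 45. → (3, 45)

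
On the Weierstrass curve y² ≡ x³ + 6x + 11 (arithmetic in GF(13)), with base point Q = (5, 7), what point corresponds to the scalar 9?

(11, 11)

Repeated addition: build up to 9Q.
2Q: tangent at (5, 7): λ = (3·5² + 6)/(2·7) ≡ 3/1. 1⁻¹ ≡ 1 (mod 13), so λ ≡ 3·1 ≡ 3.
  x = λ² - 5 - 5 = 9 - 10 ≡ 12; y = λ·(5 - 12) - 7 ≡ 11. → (12, 11)
3Q: (12, 11) + (5, 7). λ = (7 - 11)/(5 - 12) ≡ 9/6 mod 13. 6⁻¹ ≡ 11 (mod 13) since 6·11 = 66 ≡ 1, so λ ≡ 8.
  x = λ² - 12 - 5 = 64 - 17 ≡ 8; y = λ·(12 - 8) - 11 ≡ 8. → (8, 8)
4Q: (8, 8) + (5, 7). λ = (7 - 8)/(5 - 8) ≡ 12/10 mod 13. 10⁻¹ ≡ 4 (mod 13) since 10·4 = 40 ≡ 1, so λ ≡ 9.
  x = λ² - 8 - 5 = 81 - 13 ≡ 3; y = λ·(8 - 3) - 8 ≡ 11. → (3, 11)
5Q: (3, 11) + (5, 7). λ = (7 - 11)/(5 - 3) ≡ 9/2 mod 13. 2⁻¹ ≡ 7 (mod 13) since 2·7 = 14 ≡ 1, so λ ≡ 11.
  x = λ² - 3 - 5 = 121 - 8 ≡ 9; y = λ·(3 - 9) - 11 ≡ 1. → (9, 1)
6Q: (9, 1) + (5, 7). λ = (7 - 1)/(5 - 9) ≡ 6/9 mod 13. 9⁻¹ ≡ 3 (mod 13) since 9·3 = 27 ≡ 1, so λ ≡ 5.
  x = λ² - 9 - 5 = 25 - 14 ≡ 11; y = λ·(9 - 11) - 1 ≡ 2. → (11, 2)
7Q: (11, 2) + (5, 7). λ = (7 - 2)/(5 - 11) ≡ 5/7 mod 13. 7⁻¹ ≡ 2 (mod 13) since 7·2 = 14 ≡ 1, so λ ≡ 10.
  x = λ² - 11 - 5 = 100 - 16 ≡ 6; y = λ·(11 - 6) - 2 ≡ 9. → (6, 9)
8Q: (6, 9) + (5, 7). λ = (7 - 9)/(5 - 6) ≡ 11/12 mod 13. 12⁻¹ ≡ 12 (mod 13), so λ ≡ 2.
  x = λ² - 6 - 5 = 4 - 11 ≡ 6; y = λ·(6 - 6) - 9 ≡ 4. → (6, 4)
9Q: (6, 4) + (5, 7). λ = (7 - 4)/(5 - 6) ≡ 3/12 mod 13. 12⁻¹ ≡ 12 (mod 13) since 12·12 = 144 ≡ 1, so λ ≡ 10.
  x = λ² - 6 - 5 = 100 - 11 ≡ 11; y = λ·(6 - 11) - 4 ≡ 11. → (11, 11)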